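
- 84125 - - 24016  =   - 60109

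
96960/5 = 19392 = 19392.00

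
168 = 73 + 95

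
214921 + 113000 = 327921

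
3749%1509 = 731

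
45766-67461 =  - 21695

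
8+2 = 10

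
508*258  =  131064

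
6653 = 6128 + 525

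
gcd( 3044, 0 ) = 3044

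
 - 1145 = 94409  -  95554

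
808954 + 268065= 1077019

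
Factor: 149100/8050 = 2^1*3^1*23^( - 1 )*71^1 = 426/23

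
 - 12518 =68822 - 81340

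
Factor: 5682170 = 2^1*5^1*13^1 * 109^1*401^1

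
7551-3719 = 3832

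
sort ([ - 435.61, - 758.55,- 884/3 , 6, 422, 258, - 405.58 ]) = [ - 758.55, - 435.61, - 405.58, - 884/3,6, 258, 422 ]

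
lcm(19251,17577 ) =404271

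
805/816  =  805/816  =  0.99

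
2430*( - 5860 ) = -14239800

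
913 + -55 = 858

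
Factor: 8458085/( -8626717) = - 5^1*11^( - 1)*29^( - 1)*397^1*4261^1*27043^(-1)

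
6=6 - 0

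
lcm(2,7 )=14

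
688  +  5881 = 6569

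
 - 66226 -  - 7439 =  - 58787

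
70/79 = 70/79 = 0.89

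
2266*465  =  1053690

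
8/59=8/59 = 0.14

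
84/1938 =14/323 = 0.04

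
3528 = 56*63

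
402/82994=201/41497=0.00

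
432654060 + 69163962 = 501818022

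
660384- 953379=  - 292995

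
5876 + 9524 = 15400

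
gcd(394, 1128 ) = 2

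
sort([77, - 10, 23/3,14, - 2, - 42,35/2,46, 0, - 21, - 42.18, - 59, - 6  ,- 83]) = [ - 83,-59, - 42.18 , - 42,- 21, - 10, - 6,-2,0,23/3, 14,35/2,46,77]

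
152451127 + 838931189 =991382316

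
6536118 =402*16259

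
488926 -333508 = 155418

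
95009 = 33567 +61442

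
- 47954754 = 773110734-821065488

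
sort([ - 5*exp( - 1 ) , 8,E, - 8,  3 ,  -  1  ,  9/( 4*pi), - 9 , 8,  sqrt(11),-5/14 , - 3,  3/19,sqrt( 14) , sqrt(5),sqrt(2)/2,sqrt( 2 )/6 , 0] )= [ - 9, - 8, - 3, - 5*exp( - 1), - 1, - 5/14,0,3/19,sqrt( 2)/6,sqrt(2)/2 , 9/( 4*pi) , sqrt(5) , E,3,sqrt(11),sqrt( 14),  8, 8]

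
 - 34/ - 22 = 17/11 = 1.55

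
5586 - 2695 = 2891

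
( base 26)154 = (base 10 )810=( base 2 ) 1100101010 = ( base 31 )q4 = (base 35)N5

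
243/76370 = 243/76370 = 0.00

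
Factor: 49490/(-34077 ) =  - 2^1 * 3^ ( - 1 )*5^1*7^2*37^( - 1)*101^1*307^ ( - 1) 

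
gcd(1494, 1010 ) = 2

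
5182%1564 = 490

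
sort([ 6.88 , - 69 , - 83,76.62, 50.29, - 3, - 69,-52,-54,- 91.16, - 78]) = [ - 91.16, - 83, - 78, - 69, - 69, - 54,- 52, - 3, 6.88, 50.29,76.62 ] 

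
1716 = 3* 572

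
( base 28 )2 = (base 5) 2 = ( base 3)2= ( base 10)2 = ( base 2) 10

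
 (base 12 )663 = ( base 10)939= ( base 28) 15f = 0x3ab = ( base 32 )tb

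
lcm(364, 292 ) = 26572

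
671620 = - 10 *( - 67162 )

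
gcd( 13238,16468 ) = 2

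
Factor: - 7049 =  - 7^1*19^1*53^1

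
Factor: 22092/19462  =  42/37 = 2^1*3^1*7^1*37^( - 1) 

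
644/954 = 322/477 = 0.68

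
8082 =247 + 7835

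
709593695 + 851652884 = 1561246579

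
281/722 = 281/722 = 0.39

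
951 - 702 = 249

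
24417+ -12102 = 12315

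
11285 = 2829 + 8456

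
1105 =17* 65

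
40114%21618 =18496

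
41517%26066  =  15451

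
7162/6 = 3581/3 = 1193.67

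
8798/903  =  9+671/903 = 9.74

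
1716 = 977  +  739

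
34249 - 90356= - 56107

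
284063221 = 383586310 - 99523089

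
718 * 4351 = 3124018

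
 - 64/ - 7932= 16/1983=0.01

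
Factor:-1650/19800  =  - 2^( - 2) * 3^ ( -1) = -1/12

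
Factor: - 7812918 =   -  2^1  *3^2*421^1 * 1031^1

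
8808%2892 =132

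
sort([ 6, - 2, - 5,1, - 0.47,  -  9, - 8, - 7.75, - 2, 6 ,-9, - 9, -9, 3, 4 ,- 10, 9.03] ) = [ - 10,  -  9 , - 9,- 9,  -  9,  -  8, - 7.75, - 5,-2, - 2, - 0.47, 1,3,  4, 6,6, 9.03]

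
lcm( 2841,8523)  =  8523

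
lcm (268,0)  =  0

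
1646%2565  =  1646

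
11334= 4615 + 6719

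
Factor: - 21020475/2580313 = -3^1*5^2*7^1 * 40039^1*2580313^( - 1) 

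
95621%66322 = 29299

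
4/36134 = 2/18067 = 0.00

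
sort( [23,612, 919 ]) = [ 23,612, 919 ] 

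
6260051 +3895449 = 10155500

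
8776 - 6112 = 2664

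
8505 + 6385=14890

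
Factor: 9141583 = 11^1 * 29^1*28657^1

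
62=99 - 37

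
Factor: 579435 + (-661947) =-2^4*3^3*191^1 = -82512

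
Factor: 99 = 3^2 * 11^1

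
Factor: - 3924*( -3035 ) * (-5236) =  - 2^4*3^2*5^1 * 7^1 *11^1*17^1*109^1*607^1  =  - 62357304240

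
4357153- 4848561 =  -491408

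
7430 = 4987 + 2443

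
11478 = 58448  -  46970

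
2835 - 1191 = 1644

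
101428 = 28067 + 73361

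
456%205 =46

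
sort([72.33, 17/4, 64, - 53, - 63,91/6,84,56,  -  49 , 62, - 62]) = [  -  63,-62,  -  53, - 49 , 17/4, 91/6, 56,62, 64,72.33, 84 ]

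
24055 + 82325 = 106380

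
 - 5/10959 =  - 1+ 10954/10959= - 0.00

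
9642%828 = 534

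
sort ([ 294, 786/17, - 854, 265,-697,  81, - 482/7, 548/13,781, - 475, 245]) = [ - 854, - 697, - 475, - 482/7, 548/13,786/17, 81, 245, 265, 294, 781]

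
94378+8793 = 103171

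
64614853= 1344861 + 63269992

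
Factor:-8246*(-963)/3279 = 2646966/1093 = 2^1 * 3^1 * 7^1 * 19^1 * 31^1*107^1*1093^(  -  1 ) 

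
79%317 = 79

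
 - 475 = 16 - 491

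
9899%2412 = 251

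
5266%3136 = 2130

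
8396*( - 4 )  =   - 33584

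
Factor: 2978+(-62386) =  - 2^4*47^1*79^1 = - 59408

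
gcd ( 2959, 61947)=1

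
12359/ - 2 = - 6180 + 1/2   =  -6179.50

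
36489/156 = 12163/52 = 233.90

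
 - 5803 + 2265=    -3538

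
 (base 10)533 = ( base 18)1BB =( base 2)1000010101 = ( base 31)h6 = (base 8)1025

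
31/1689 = 31/1689  =  0.02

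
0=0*7855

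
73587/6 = 12264 + 1/2 = 12264.50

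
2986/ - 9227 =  - 1 + 6241/9227 = - 0.32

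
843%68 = 27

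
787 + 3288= 4075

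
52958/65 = 52958/65 = 814.74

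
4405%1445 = 70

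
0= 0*51342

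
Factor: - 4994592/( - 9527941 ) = 2^5*3^1*52027^1*9527941^( - 1 ) 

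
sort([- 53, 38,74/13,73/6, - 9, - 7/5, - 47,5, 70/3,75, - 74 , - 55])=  [ - 74, - 55, - 53,-47, - 9, - 7/5 , 5,74/13,73/6,70/3,38, 75] 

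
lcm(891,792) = 7128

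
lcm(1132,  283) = 1132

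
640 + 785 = 1425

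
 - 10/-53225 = 2/10645=0.00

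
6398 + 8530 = 14928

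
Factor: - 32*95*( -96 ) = 2^10*3^1*5^1*19^1=291840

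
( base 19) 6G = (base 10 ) 130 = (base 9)154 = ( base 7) 244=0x82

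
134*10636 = 1425224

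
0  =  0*4299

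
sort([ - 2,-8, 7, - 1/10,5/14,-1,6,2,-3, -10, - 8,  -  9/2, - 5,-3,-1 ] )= [-10, - 8,-8, - 5, - 9/2, - 3,-3,-2, - 1, - 1, - 1/10,5/14,2, 6,  7]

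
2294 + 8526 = 10820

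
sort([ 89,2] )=[2,89 ]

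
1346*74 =99604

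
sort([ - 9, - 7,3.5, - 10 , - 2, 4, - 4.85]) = [ - 10,- 9, - 7, - 4.85, - 2,3.5,4 ]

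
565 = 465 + 100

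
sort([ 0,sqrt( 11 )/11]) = [ 0, sqrt(11 )/11 ]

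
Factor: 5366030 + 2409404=7775434 = 2^1*617^1*6301^1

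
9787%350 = 337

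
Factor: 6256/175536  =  3^(-2 )*17^1* 53^( - 1) = 17/477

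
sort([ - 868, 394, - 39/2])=[ - 868, - 39/2,  394 ] 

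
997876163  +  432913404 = 1430789567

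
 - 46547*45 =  - 2094615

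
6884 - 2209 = 4675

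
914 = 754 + 160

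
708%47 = 3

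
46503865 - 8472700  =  38031165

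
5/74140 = 1/14828 = 0.00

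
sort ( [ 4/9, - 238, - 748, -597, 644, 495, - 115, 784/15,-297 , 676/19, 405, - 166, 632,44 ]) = [-748, - 597, - 297, - 238 , - 166, - 115, 4/9,676/19,  44,784/15,405, 495, 632, 644 ]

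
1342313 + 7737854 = 9080167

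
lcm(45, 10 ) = 90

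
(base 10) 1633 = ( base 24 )2k1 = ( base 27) 26d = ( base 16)661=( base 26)2al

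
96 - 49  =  47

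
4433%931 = 709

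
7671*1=7671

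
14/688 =7/344 = 0.02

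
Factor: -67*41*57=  - 3^1*19^1*41^1 * 67^1  =  - 156579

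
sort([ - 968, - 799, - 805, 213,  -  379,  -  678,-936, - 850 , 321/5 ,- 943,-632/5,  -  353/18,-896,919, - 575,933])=[  -  968,-943, - 936, - 896, - 850, - 805, - 799 , - 678, - 575 , - 379, - 632/5, - 353/18,  321/5, 213,919,933]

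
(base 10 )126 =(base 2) 1111110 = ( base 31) 42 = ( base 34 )3O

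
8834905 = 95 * 92999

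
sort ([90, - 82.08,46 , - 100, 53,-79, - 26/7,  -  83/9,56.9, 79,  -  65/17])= [ -100, - 82.08, - 79, - 83/9, - 65/17,-26/7, 46,53, 56.9, 79,90] 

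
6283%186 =145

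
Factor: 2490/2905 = 6/7 = 2^1 * 3^1 * 7^( - 1)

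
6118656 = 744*8224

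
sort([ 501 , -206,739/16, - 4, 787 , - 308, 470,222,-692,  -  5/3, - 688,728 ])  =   [  -  692,-688, - 308, - 206, - 4, - 5/3,739/16, 222,470, 501, 728, 787 ]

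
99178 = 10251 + 88927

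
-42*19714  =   - 827988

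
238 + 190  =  428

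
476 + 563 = 1039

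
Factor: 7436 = 2^2*11^1*13^2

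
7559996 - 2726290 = 4833706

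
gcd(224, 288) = 32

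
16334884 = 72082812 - 55747928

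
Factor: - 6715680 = -2^5*3^1*5^1*17^1*823^1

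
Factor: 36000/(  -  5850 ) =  - 2^4*5^1*13^( - 1) = - 80/13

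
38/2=19= 19.00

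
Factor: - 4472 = -2^3*13^1*43^1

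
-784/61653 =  -784/61653 = - 0.01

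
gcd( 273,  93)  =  3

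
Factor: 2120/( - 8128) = - 2^( - 3)*5^1*53^1*127^( - 1)=- 265/1016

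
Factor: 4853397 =3^1*353^1*4583^1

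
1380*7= 9660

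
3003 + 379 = 3382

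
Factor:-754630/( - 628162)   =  377315/314081 = 5^1*17^1*23^1  *89^( - 1 )*193^1 * 3529^(  -  1 )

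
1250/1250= 1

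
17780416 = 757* 23488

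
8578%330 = 328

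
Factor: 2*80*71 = 11360  =  2^5*5^1*71^1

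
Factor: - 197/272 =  - 2^( - 4)*17^( - 1 )*197^1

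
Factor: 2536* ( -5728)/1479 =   -  2^8*3^(-1)*17^(-1)*29^( - 1 )*179^1*317^1 = - 14526208/1479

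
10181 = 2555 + 7626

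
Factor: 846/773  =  2^1*  3^2  *  47^1*773^ ( - 1) 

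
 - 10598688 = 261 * ( - 40608 ) 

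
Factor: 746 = 2^1*373^1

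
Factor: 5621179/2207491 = 11^ (-1 )*13^( - 1)*43^( - 1) * 359^( - 1)*5621179^1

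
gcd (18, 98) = 2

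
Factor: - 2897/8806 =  -2^(-1)*7^( - 1)*17^( - 1)*37^( -1) * 2897^1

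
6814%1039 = 580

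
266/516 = 133/258 = 0.52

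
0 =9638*0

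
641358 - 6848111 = -6206753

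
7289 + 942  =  8231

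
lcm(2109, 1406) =4218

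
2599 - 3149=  - 550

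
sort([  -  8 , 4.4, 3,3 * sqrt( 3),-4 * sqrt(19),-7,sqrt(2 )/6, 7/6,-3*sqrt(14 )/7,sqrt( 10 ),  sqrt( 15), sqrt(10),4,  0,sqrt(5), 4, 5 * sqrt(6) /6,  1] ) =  [  -  4*sqrt(19 ), - 8,-7, -3 * sqrt( 14 )/7,0, sqrt(2) /6 , 1,7/6, 5*sqrt(6 )/6 , sqrt(5 ), 3, sqrt (10) , sqrt ( 10 ), sqrt( 15 ), 4, 4, 4.4,3*sqrt( 3)] 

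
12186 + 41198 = 53384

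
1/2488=1/2488  =  0.00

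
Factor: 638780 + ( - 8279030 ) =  - 2^1*3^1*5^3*61^1  *167^1 = - 7640250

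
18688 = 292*64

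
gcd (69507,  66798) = 9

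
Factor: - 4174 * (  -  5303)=2^1*2087^1*5303^1 =22134722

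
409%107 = 88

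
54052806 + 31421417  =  85474223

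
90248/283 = 90248/283 = 318.90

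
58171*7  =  407197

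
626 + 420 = 1046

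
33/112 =33/112  =  0.29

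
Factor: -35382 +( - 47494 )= -2^2*20719^1 = - 82876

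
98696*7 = 690872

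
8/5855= 8/5855 = 0.00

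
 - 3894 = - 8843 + 4949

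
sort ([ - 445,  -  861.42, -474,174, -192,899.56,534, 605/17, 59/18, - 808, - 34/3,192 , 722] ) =[ - 861.42 , - 808, - 474, - 445, - 192, - 34/3 , 59/18, 605/17, 174 , 192, 534,722,899.56] 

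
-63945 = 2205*( - 29)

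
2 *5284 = 10568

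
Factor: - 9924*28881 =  - 2^2*3^3  *827^1*3209^1 = -286615044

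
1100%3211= 1100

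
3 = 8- 5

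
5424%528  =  144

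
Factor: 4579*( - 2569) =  - 7^1 * 19^1 *241^1*367^1 =- 11763451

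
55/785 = 11/157 = 0.07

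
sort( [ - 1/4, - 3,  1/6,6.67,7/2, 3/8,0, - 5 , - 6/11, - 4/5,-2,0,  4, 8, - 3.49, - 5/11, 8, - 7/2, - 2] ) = [ - 5, - 7/2, - 3.49,-3, - 2, - 2, - 4/5 , - 6/11 , - 5/11, - 1/4, 0, 0, 1/6, 3/8,7/2 , 4,  6.67 , 8, 8 ] 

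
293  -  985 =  - 692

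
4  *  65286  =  261144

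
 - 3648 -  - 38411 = 34763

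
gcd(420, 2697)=3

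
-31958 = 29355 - 61313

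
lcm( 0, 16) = 0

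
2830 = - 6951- - 9781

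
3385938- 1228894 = 2157044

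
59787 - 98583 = -38796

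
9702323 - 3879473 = 5822850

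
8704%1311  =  838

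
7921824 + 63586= 7985410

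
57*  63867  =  3640419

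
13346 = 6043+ 7303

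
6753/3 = 2251 = 2251.00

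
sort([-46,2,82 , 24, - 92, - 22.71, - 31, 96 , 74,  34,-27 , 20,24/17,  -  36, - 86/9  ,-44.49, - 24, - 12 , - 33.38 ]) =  [- 92, - 46, - 44.49, - 36,  -  33.38, - 31,- 27,  -  24, - 22.71 , - 12, - 86/9, 24/17,2,20,24,34,74,82,96 ]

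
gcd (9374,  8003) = 1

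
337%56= 1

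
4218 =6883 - 2665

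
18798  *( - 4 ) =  - 75192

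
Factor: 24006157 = 7^1*3429451^1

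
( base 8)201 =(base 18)73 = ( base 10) 129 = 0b10000001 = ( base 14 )93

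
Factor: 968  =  2^3 * 11^2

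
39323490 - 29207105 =10116385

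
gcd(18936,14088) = 24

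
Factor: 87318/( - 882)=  - 99=- 3^2 * 11^1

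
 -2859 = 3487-6346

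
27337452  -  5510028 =21827424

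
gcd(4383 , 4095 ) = 9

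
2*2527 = 5054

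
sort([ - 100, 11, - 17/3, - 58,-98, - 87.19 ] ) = [-100, - 98, - 87.19,  -  58,-17/3, 11]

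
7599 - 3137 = 4462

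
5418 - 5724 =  - 306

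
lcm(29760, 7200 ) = 446400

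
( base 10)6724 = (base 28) 8g4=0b1101001000100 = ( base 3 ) 100020001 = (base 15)1ED4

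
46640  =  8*5830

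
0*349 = 0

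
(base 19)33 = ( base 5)220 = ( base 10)60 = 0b111100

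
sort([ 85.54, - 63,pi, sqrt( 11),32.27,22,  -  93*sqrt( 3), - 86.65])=[  -  93*sqrt (3),- 86.65,-63,pi,sqrt(11),22,32.27,85.54] 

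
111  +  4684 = 4795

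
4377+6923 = 11300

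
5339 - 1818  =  3521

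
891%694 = 197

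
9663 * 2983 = 28824729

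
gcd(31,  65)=1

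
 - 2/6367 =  -2/6367 = -0.00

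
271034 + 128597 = 399631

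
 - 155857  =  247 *( - 631 )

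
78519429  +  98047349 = 176566778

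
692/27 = 692/27  =  25.63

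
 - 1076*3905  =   - 4201780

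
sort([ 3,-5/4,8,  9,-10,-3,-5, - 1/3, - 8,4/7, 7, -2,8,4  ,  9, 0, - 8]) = [-10, - 8,-8, - 5, - 3,  -  2, - 5/4, - 1/3,0, 4/7,3, 4,7,  8,8, 9,9 ]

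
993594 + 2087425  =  3081019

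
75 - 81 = -6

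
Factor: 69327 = 3^2*7703^1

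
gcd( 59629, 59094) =1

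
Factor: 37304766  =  2^1*3^3*17^1 *40637^1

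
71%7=1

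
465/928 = 465/928 = 0.50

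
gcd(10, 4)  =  2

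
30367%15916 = 14451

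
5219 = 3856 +1363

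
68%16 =4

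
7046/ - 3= - 7046/3 = - 2348.67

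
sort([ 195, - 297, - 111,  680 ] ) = [- 297,-111, 195, 680 ]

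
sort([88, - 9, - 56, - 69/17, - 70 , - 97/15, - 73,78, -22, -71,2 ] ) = [ - 73,-71, - 70, - 56,-22, - 9, - 97/15, -69/17,2, 78,88 ]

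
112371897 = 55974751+56397146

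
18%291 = 18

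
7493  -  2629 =4864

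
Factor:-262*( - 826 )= 216412  =  2^2 * 7^1*59^1*131^1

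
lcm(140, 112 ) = 560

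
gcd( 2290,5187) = 1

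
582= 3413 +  - 2831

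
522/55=9 + 27/55 =9.49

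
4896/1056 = 4 + 7/11 = 4.64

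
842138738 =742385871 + 99752867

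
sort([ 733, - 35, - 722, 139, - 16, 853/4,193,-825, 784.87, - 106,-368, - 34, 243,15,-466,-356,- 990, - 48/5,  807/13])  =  [-990, - 825,-722,-466, - 368,-356, - 106,-35,  -  34, - 16 ,-48/5,15, 807/13 , 139,193, 853/4 , 243, 733,784.87] 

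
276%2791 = 276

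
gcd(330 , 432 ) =6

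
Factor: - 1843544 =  - 2^3*79^1*2917^1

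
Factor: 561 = 3^1*11^1*17^1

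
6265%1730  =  1075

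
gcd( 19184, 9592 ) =9592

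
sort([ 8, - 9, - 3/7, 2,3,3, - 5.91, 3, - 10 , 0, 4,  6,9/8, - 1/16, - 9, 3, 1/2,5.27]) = [ - 10 , - 9, - 9 ,  -  5.91,-3/7, - 1/16,0,1/2,9/8,2, 3 , 3,3, 3, 4, 5.27,  6,8 ] 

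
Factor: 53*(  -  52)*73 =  - 201188 = -2^2 *13^1* 53^1*73^1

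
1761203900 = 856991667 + 904212233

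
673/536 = 673/536 = 1.26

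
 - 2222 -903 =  - 3125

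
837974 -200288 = 637686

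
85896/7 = 12270 + 6/7 = 12270.86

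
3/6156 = 1/2052 = 0.00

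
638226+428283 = 1066509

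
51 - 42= 9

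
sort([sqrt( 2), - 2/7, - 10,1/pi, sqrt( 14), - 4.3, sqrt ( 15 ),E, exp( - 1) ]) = [ - 10,  -  4.3,  -  2/7,1/pi, exp( - 1), sqrt( 2), E, sqrt(14 ),sqrt( 15) ] 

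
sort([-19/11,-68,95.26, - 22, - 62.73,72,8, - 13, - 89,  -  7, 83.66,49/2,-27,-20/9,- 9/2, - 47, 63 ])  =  [ - 89, - 68, - 62.73,-47, - 27,-22,- 13, - 7,-9/2, - 20/9,- 19/11, 8,49/2,63  ,  72,83.66 , 95.26] 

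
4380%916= 716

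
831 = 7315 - 6484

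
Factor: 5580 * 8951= 49946580= 2^2*3^2*5^1*31^1*8951^1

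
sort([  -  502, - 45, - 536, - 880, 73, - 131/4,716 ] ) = [ - 880, - 536,-502, - 45, - 131/4, 73,716]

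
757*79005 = 59806785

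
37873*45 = 1704285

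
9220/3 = 3073 + 1/3 = 3073.33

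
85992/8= 10749 = 10749.00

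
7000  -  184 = 6816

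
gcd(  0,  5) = 5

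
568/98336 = 71/12292 = 0.01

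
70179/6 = 11696 + 1/2 = 11696.50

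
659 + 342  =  1001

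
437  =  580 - 143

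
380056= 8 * 47507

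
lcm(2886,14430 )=14430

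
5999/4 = 1499  +  3/4 = 1499.75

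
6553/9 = 6553/9= 728.11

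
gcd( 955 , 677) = 1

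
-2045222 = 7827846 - 9873068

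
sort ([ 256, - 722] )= [- 722 , 256 ]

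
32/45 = 32/45 = 0.71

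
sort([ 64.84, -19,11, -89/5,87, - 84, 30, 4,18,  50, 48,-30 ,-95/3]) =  [  -  84,  -  95/3, - 30, - 19, - 89/5,4, 11,18,30,48,50,  64.84, 87 ] 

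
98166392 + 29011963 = 127178355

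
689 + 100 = 789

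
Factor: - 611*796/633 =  - 486356/633 = -2^2*3^ (-1)*13^1 * 47^1*199^1*211^( - 1)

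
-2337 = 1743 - 4080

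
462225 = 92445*5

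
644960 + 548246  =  1193206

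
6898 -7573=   -  675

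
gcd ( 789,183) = 3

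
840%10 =0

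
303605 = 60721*5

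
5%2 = 1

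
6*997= 5982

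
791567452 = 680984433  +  110583019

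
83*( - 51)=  - 4233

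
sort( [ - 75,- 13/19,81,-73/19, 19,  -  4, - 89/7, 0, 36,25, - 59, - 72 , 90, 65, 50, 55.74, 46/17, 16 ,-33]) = [ - 75, - 72, - 59, - 33,  -  89/7, - 4,- 73/19, - 13/19, 0 , 46/17, 16, 19, 25 , 36, 50, 55.74,65, 81, 90] 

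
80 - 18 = 62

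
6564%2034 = 462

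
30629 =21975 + 8654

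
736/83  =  8 + 72/83= 8.87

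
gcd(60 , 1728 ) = 12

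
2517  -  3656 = - 1139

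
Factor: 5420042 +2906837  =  8326879 =11^1*31^1*24419^1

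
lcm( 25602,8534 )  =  25602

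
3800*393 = 1493400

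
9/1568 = 9/1568 = 0.01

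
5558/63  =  794/9= 88.22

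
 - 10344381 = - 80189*129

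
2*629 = 1258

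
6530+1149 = 7679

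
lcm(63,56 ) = 504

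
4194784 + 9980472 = 14175256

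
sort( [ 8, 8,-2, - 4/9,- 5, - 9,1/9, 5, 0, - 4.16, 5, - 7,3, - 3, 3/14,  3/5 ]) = [-9,-7,-5, - 4.16,-3, - 2, - 4/9, 0, 1/9,3/14,3/5,3 , 5,5,8, 8 ]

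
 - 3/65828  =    -  3/65828= - 0.00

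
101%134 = 101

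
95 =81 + 14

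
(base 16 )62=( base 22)4A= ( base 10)98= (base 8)142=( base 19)53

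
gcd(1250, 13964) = 2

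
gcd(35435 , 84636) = 1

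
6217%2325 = 1567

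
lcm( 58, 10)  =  290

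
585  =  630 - 45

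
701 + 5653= 6354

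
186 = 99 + 87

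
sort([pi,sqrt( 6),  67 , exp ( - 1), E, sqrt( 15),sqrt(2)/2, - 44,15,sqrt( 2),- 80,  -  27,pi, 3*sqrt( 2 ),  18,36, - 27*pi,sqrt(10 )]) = [ - 27*pi, - 80,  -  44,  -  27, exp( - 1),sqrt( 2)/2 , sqrt( 2) , sqrt( 6 ),E,pi, pi,sqrt(10),  sqrt(15 ),3*sqrt( 2 ),15 , 18, 36,67]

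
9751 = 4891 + 4860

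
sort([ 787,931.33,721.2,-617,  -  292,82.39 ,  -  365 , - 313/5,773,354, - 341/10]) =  [ - 617, - 365, - 292, - 313/5, - 341/10 , 82.39,354,721.2,773,787 , 931.33 ] 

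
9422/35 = 1346/5=269.20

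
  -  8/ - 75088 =1/9386 = 0.00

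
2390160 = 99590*24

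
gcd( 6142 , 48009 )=1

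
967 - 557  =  410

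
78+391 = 469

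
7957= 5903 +2054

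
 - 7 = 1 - 8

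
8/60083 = 8/60083 = 0.00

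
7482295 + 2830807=10313102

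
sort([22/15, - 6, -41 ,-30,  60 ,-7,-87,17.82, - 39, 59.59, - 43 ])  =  [-87,-43, - 41, - 39, - 30,  -  7,-6,22/15, 17.82,59.59, 60 ] 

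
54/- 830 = - 27/415 = - 0.07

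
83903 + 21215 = 105118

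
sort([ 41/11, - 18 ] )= [ - 18,41/11] 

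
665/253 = 2 + 159/253 = 2.63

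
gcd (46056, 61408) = 15352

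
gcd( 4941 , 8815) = 1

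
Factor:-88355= - 5^1*41^1*431^1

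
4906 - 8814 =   -  3908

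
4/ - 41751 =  - 4/41751 = - 0.00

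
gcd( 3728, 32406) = 2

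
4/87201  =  4/87201 = 0.00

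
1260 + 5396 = 6656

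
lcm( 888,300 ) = 22200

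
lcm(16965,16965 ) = 16965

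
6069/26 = 6069/26 = 233.42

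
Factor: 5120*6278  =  32143360 = 2^11*5^1*43^1*73^1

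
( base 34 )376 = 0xE80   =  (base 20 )95C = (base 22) 7eg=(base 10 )3712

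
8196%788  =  316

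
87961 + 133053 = 221014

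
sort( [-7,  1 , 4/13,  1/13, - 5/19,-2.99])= [ - 7 , - 2.99, - 5/19,  1/13, 4/13 , 1] 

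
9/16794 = 1/1866 =0.00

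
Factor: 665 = 5^1*7^1*19^1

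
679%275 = 129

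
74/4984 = 37/2492 = 0.01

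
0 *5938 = 0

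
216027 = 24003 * 9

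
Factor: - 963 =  - 3^2*107^1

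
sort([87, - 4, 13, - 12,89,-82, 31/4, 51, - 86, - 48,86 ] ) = [  -  86, - 82, - 48,- 12 , -4,31/4,13,51,86 , 87,89]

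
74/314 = 37/157 =0.24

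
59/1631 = 59/1631 = 0.04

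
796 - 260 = 536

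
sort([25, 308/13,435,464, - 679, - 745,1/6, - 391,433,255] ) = [ - 745, - 679, - 391,1/6, 308/13,25, 255,433,435,464 ]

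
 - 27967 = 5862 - 33829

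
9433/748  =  9433/748  =  12.61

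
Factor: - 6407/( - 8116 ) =2^( - 2)*43^1*149^1*2029^( - 1)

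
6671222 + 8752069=15423291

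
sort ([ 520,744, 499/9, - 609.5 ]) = [-609.5, 499/9 , 520, 744]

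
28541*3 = 85623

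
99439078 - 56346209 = 43092869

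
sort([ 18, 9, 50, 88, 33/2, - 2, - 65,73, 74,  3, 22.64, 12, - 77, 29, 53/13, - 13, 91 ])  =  [ - 77,-65, - 13, - 2, 3 , 53/13,9,12, 33/2, 18, 22.64,  29, 50, 73, 74, 88, 91]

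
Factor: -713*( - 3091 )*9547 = 21040471001 = 11^1*23^1*31^1*281^1*9547^1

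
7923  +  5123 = 13046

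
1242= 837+405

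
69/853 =69/853 = 0.08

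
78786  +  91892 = 170678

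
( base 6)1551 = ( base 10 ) 427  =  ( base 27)fm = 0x1ab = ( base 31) DO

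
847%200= 47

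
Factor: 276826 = 2^1*11^1*12583^1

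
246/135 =82/45 =1.82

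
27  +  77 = 104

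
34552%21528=13024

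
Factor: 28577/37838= 2^( - 1 )*17^1*41^2*18919^( - 1)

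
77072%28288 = 20496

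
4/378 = 2/189 = 0.01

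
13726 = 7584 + 6142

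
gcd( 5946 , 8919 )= 2973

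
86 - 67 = 19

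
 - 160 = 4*( - 40) 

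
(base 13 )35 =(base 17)2A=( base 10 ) 44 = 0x2C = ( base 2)101100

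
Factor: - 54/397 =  - 2^1*3^3*397^( - 1)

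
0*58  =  0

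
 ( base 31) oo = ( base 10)768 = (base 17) 2B3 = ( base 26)13e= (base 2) 1100000000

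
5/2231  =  5/2231 = 0.00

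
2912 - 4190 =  - 1278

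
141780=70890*2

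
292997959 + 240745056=533743015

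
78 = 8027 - 7949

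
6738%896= 466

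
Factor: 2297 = 2297^1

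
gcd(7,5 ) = 1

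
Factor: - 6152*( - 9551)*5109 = 2^3*3^1*13^1*131^1*769^1*9551^1= 300193354968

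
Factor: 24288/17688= 2^2*23^1*67^( - 1) = 92/67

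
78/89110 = 39/44555 = 0.00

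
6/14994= 1/2499  =  0.00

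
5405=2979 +2426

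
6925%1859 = 1348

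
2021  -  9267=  - 7246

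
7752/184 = 42 + 3/23= 42.13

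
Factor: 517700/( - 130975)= - 668/169=-2^2*13^( - 2)*167^1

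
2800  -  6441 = - 3641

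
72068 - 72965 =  - 897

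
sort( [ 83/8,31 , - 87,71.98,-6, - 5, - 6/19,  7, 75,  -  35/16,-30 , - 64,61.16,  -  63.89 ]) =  [ - 87, - 64, - 63.89, - 30,-6, - 5, - 35/16,-6/19,7,83/8,31,61.16,  71.98,75]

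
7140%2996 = 1148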